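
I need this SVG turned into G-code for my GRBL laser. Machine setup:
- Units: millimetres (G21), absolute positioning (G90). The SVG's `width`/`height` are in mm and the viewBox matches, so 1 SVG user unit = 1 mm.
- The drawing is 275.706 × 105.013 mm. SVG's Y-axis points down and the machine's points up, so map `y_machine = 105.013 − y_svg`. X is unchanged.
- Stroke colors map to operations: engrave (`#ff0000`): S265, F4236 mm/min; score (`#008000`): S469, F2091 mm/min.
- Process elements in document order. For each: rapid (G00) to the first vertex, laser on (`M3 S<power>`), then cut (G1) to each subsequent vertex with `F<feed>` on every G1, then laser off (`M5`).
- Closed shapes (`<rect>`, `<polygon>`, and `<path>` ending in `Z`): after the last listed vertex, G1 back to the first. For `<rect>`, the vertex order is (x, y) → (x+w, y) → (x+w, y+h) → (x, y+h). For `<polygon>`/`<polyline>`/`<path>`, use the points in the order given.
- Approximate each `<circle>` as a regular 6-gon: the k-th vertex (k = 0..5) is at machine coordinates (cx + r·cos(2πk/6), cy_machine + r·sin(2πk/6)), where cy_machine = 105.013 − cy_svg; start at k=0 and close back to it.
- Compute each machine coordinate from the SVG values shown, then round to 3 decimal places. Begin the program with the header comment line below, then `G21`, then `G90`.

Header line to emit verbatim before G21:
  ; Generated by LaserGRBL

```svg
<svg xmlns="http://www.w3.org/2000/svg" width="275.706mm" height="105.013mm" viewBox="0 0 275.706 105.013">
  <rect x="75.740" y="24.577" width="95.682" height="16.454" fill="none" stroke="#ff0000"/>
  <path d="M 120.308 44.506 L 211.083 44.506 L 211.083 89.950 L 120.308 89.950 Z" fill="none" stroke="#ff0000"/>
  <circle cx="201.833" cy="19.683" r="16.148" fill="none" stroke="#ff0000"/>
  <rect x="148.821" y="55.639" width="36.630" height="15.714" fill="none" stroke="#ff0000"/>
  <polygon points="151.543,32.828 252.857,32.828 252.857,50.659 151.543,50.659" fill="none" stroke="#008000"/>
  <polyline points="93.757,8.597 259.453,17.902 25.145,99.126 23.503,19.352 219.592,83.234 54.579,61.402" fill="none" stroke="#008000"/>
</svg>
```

viewBox `0 0 275.706 105.013` with mm width/height → 1 unit = 1 mm. Flip: y_m = 105.013 − y_svg.

**Shape 1** — `<rect>` rectangle, stroke `#ff0000` → engrave (S265, F4236). Machine vertices: (75.740,80.436) → (171.422,80.436) → (171.422,63.982) → (75.740,63.982) → (75.740,80.436). Closed: final G1 returns to the first vertex.

**Shape 2** — `<path>` rectangle, stroke `#ff0000` → engrave (S265, F4236). Machine vertices: (120.308,60.507) → (211.083,60.507) → (211.083,15.063) → (120.308,15.063) → (120.308,60.507). Closed: final G1 returns to the first vertex.

**Shape 3** — `<circle>` circle, stroke `#ff0000` → engrave (S265, F4236). Machine vertices: (217.981,85.330) → (209.907,99.315) → (193.759,99.315) → (185.685,85.330) → (193.759,71.345) → (209.907,71.345) → (217.981,85.330). Closed: final G1 returns to the first vertex.

**Shape 4** — `<rect>` rectangle, stroke `#ff0000` → engrave (S265, F4236). Machine vertices: (148.821,49.374) → (185.451,49.374) → (185.451,33.660) → (148.821,33.660) → (148.821,49.374). Closed: final G1 returns to the first vertex.

**Shape 5** — `<polygon>` rectangle, stroke `#008000` → score (S469, F2091). Machine vertices: (151.543,72.185) → (252.857,72.185) → (252.857,54.354) → (151.543,54.354) → (151.543,72.185). Closed: final G1 returns to the first vertex.

**Shape 6** — `<polyline>` open polyline, stroke `#008000` → score (S469, F2091). Machine vertices: (93.757,96.416) → (259.453,87.111) → (25.145,5.887) → (23.503,85.661) → (219.592,21.779) → (54.579,43.611). Open path.

; Generated by LaserGRBL
G21
G90
G00 X75.740 Y80.436
M3 S265
G1 X171.422 Y80.436 F4236
G1 X171.422 Y63.982 F4236
G1 X75.740 Y63.982 F4236
G1 X75.740 Y80.436 F4236
M5
G00 X120.308 Y60.507
M3 S265
G1 X211.083 Y60.507 F4236
G1 X211.083 Y15.063 F4236
G1 X120.308 Y15.063 F4236
G1 X120.308 Y60.507 F4236
M5
G00 X217.981 Y85.330
M3 S265
G1 X209.907 Y99.315 F4236
G1 X193.759 Y99.315 F4236
G1 X185.685 Y85.330 F4236
G1 X193.759 Y71.345 F4236
G1 X209.907 Y71.345 F4236
G1 X217.981 Y85.330 F4236
M5
G00 X148.821 Y49.374
M3 S265
G1 X185.451 Y49.374 F4236
G1 X185.451 Y33.660 F4236
G1 X148.821 Y33.660 F4236
G1 X148.821 Y49.374 F4236
M5
G00 X151.543 Y72.185
M3 S469
G1 X252.857 Y72.185 F2091
G1 X252.857 Y54.354 F2091
G1 X151.543 Y54.354 F2091
G1 X151.543 Y72.185 F2091
M5
G00 X93.757 Y96.416
M3 S469
G1 X259.453 Y87.111 F2091
G1 X25.145 Y5.887 F2091
G1 X23.503 Y85.661 F2091
G1 X219.592 Y21.779 F2091
G1 X54.579 Y43.611 F2091
M5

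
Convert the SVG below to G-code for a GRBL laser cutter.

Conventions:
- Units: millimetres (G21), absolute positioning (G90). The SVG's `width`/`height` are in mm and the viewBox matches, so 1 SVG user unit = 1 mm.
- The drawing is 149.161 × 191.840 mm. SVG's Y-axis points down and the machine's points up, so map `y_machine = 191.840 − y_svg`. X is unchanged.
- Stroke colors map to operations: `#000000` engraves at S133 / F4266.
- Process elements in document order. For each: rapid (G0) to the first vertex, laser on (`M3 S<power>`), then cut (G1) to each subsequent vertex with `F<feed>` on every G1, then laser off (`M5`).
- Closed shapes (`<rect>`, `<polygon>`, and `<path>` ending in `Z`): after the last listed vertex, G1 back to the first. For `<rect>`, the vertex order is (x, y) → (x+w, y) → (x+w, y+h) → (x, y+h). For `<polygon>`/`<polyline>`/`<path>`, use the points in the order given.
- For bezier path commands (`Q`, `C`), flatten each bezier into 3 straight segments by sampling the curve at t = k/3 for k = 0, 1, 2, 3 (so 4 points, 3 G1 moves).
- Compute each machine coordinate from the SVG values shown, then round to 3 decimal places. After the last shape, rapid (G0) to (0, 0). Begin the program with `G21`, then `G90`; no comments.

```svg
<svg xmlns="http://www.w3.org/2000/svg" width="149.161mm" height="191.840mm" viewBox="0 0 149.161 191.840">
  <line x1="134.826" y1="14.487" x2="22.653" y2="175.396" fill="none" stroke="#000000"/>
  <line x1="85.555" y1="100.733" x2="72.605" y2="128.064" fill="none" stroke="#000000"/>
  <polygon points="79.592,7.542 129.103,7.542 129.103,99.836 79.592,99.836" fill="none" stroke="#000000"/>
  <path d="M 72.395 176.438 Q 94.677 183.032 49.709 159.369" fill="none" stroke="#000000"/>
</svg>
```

1 u = 1 mm; y_m = 191.840 − y.

[1] `<line>` line segment, #000000→engrave S133 F4266: (134.826,177.353) → (22.653,16.444)

[2] `<line>` line segment, #000000→engrave S133 F4266: (85.555,91.107) → (72.605,63.776)

[3] `<polygon>` rectangle, #000000→engrave S133 F4266: (79.592,184.298) → (129.103,184.298) → (129.103,92.004) → (79.592,92.004) → (79.592,184.298) (closed)

[4] `<path>` quadratic bezier, #000000→engrave S133 F4266: (72.395,15.402) → (79.777,14.368) → (72.215,20.058) → (49.709,32.471)

G21
G90
G0 X134.826 Y177.353
M3 S133
G1 X22.653 Y16.444 F4266
M5
G0 X85.555 Y91.107
M3 S133
G1 X72.605 Y63.776 F4266
M5
G0 X79.592 Y184.298
M3 S133
G1 X129.103 Y184.298 F4266
G1 X129.103 Y92.004 F4266
G1 X79.592 Y92.004 F4266
G1 X79.592 Y184.298 F4266
M5
G0 X72.395 Y15.402
M3 S133
G1 X79.777 Y14.368 F4266
G1 X72.215 Y20.058 F4266
G1 X49.709 Y32.471 F4266
M5
G0 X0.000 Y0.000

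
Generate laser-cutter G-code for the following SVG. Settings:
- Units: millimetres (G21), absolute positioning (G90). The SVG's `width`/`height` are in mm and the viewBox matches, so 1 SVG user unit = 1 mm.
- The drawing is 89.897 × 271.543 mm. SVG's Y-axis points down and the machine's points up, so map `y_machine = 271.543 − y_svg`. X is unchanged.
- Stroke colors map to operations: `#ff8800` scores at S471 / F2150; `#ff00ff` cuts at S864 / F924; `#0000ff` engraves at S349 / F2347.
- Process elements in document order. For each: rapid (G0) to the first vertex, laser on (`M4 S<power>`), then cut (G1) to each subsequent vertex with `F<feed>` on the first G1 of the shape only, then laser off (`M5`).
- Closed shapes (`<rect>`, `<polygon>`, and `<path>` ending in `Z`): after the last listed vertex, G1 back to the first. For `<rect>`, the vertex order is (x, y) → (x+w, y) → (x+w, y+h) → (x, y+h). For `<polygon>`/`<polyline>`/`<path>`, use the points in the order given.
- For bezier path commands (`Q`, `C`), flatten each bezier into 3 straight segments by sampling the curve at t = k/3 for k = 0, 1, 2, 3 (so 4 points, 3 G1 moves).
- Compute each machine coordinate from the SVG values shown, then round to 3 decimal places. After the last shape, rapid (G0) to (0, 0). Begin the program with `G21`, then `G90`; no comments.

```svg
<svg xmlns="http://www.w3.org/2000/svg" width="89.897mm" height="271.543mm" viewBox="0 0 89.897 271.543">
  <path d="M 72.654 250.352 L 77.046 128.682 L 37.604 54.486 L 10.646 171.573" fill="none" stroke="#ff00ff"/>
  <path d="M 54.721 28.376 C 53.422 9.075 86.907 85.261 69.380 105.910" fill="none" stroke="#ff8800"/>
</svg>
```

G21
G90
G0 X72.654 Y21.191
M4 S864
G1 X77.046 Y142.861 F924
G1 X37.604 Y217.057
G1 X10.646 Y99.970
M5
G0 X54.721 Y243.167
M4 S471
G1 X61.839 Y236.232 F2150
G1 X73.081 Y199.201
G1 X69.380 Y165.633
M5
G0 X0.000 Y0.000

Since the viewBox matches the mm dimensions, user units are millimetres directly. The only transform is the Y-flip y_m = 271.543 − y_svg.

Shape 1 is a open polyline drawn with `<path>`. Its stroke #ff00ff means cut at S864, F924. After flipping Y the toolpath is (72.654,21.191) → (77.046,142.861) → (37.604,217.057) → (10.646,99.970).

Shape 2 is a cubic bezier drawn with `<path>`. Its stroke #ff8800 means score at S471, F2150. After flipping Y the toolpath is (54.721,243.167) → (61.839,236.232) → (73.081,199.201) → (69.380,165.633).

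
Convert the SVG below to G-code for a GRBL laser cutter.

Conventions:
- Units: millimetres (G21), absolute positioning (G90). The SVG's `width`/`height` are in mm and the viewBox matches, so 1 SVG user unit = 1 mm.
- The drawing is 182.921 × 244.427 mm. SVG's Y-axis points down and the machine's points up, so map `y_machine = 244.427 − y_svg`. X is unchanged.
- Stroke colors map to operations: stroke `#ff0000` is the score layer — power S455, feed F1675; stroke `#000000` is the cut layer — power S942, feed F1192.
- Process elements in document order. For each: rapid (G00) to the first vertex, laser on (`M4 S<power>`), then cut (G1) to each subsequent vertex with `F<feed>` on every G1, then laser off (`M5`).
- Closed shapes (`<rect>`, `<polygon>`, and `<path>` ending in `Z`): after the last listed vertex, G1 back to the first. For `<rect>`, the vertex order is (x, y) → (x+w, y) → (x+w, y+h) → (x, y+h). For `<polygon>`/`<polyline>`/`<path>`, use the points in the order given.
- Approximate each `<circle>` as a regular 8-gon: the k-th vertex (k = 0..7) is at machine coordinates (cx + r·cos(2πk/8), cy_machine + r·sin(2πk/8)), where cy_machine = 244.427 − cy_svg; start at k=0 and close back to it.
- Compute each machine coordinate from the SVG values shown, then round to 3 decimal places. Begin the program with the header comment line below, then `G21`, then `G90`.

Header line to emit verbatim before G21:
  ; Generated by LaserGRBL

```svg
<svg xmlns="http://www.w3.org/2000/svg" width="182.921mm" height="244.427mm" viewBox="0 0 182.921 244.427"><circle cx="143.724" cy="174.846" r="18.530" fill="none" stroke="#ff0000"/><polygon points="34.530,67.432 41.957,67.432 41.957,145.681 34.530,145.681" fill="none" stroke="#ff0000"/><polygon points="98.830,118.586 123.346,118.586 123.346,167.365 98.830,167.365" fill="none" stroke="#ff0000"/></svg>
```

; Generated by LaserGRBL
G21
G90
G00 X162.254 Y69.581
M4 S455
G1 X156.827 Y82.684 F1675
G1 X143.724 Y88.111 F1675
G1 X130.621 Y82.684 F1675
G1 X125.194 Y69.581 F1675
G1 X130.621 Y56.478 F1675
G1 X143.724 Y51.051 F1675
G1 X156.827 Y56.478 F1675
G1 X162.254 Y69.581 F1675
M5
G00 X34.530 Y176.995
M4 S455
G1 X41.957 Y176.995 F1675
G1 X41.957 Y98.746 F1675
G1 X34.530 Y98.746 F1675
G1 X34.530 Y176.995 F1675
M5
G00 X98.830 Y125.841
M4 S455
G1 X123.346 Y125.841 F1675
G1 X123.346 Y77.062 F1675
G1 X98.830 Y77.062 F1675
G1 X98.830 Y125.841 F1675
M5

Since the viewBox matches the mm dimensions, user units are millimetres directly. The only transform is the Y-flip y_m = 244.427 − y_svg.

Shape 1 is a circle drawn with `<circle>`. Its stroke #ff0000 means score at S455, F1675. After flipping Y the toolpath is (162.254,69.581) → (156.827,82.684) → (143.724,88.111) → (130.621,82.684) → (125.194,69.581) → (130.621,56.478) → (143.724,51.051) → (156.827,56.478) → (162.254,69.581), returning to the start.

Shape 2 is a rectangle drawn with `<polygon>`. Its stroke #ff0000 means score at S455, F1675. After flipping Y the toolpath is (34.530,176.995) → (41.957,176.995) → (41.957,98.746) → (34.530,98.746) → (34.530,176.995), returning to the start.

Shape 3 is a rectangle drawn with `<polygon>`. Its stroke #ff0000 means score at S455, F1675. After flipping Y the toolpath is (98.830,125.841) → (123.346,125.841) → (123.346,77.062) → (98.830,77.062) → (98.830,125.841), returning to the start.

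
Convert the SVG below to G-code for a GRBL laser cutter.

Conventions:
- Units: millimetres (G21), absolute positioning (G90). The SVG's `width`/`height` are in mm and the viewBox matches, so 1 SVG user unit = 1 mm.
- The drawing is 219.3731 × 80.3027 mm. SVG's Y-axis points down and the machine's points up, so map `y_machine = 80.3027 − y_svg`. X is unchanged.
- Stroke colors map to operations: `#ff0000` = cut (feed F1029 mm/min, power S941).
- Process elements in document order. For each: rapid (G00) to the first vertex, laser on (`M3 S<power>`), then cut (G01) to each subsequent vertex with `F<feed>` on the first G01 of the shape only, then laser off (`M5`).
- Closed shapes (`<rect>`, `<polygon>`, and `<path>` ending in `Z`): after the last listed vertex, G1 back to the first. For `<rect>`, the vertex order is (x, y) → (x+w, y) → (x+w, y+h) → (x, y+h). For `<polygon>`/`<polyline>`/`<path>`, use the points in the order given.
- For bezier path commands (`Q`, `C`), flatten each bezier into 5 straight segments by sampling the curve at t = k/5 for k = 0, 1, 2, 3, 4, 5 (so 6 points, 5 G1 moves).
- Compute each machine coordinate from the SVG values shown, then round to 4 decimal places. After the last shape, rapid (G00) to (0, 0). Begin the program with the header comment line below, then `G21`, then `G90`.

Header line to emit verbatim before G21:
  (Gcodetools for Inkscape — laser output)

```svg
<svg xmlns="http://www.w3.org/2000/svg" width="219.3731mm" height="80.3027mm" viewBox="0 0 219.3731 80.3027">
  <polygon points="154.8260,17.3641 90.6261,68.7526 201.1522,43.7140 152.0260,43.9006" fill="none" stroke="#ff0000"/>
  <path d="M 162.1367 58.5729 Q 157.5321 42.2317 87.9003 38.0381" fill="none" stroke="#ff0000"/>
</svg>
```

(Gcodetools for Inkscape — laser output)
G21
G90
G00 X154.8260 Y62.9386
M3 S941
G01 X90.6261 Y11.5501 F1029
G01 X201.1522 Y36.5887
G01 X152.0260 Y36.4021
G01 X154.8260 Y62.9386
M5
G00 X162.1367 Y21.7298
M3 S941
G01 X157.6938 Y27.7804 F1029
G01 X148.0487 Y32.8591
G01 X133.2014 Y36.9661
G01 X113.1519 Y40.1013
G01 X87.9003 Y42.2646
M5
G00 X0.0000 Y0.0000

viewBox `0 0 219.3731 80.3027` with mm width/height → 1 unit = 1 mm. Flip: y_m = 80.3027 − y_svg.

**Shape 1** — `<polygon>` closed polygon, stroke `#ff0000` → cut (S941, F1029). Machine vertices: (154.8260,62.9386) → (90.6261,11.5501) → (201.1522,36.5887) → (152.0260,36.4021) → (154.8260,62.9386). Closed: final G1 returns to the first vertex.

**Shape 2** — `<path>` quadratic bezier, stroke `#ff0000` → cut (S941, F1029). Control points (SVG): P0=(162.1367,58.5729), P1=(157.5321,42.2317), P2=(87.9003,38.0381); sampled at t=k/5. Machine vertices: (162.1367,21.7298) → (157.6938,27.7804) → (148.0487,32.8591) → (133.2014,36.9661) → (113.1519,40.1013) → (87.9003,42.2646). Open path.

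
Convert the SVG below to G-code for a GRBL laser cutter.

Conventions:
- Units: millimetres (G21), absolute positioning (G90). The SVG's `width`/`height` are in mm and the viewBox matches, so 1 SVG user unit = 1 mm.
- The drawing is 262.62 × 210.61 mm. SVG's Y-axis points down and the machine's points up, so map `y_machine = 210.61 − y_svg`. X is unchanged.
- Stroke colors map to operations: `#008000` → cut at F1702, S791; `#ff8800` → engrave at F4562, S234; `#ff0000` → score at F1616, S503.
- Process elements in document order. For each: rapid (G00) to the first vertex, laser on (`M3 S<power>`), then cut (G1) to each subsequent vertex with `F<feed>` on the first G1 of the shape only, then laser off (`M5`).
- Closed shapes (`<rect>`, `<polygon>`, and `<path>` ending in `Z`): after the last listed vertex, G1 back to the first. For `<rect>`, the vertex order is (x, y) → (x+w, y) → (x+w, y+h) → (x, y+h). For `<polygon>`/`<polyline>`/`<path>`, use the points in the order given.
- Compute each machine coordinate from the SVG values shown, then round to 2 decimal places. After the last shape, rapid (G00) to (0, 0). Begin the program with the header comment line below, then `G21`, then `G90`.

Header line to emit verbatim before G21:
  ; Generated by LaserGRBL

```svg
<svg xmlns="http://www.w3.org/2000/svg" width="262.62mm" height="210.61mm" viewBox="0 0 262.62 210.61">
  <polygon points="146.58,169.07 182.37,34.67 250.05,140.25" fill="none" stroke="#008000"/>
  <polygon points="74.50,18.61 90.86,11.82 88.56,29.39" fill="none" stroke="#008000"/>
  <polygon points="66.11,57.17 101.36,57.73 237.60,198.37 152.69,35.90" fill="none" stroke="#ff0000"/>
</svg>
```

; Generated by LaserGRBL
G21
G90
G00 X146.58 Y41.54
M3 S791
G1 X182.37 Y175.94 F1702
G1 X250.05 Y70.36
G1 X146.58 Y41.54
M5
G00 X74.50 Y192.00
M3 S791
G1 X90.86 Y198.79 F1702
G1 X88.56 Y181.22
G1 X74.50 Y192.00
M5
G00 X66.11 Y153.44
M3 S503
G1 X101.36 Y152.88 F1616
G1 X237.60 Y12.24
G1 X152.69 Y174.71
G1 X66.11 Y153.44
M5
G00 X0.00 Y0.00

Since the viewBox matches the mm dimensions, user units are millimetres directly. The only transform is the Y-flip y_m = 210.61 − y_svg.

Shape 1 is a closed polygon drawn with `<polygon>`. Its stroke #008000 means cut at S791, F1702. After flipping Y the toolpath is (146.58,41.54) → (182.37,175.94) → (250.05,70.36) → (146.58,41.54), returning to the start.

Shape 2 is a regular polygon drawn with `<polygon>`. Its stroke #008000 means cut at S791, F1702. After flipping Y the toolpath is (74.50,192.00) → (90.86,198.79) → (88.56,181.22) → (74.50,192.00), returning to the start.

Shape 3 is a closed polygon drawn with `<polygon>`. Its stroke #ff0000 means score at S503, F1616. After flipping Y the toolpath is (66.11,153.44) → (101.36,152.88) → (237.60,12.24) → (152.69,174.71) → (66.11,153.44), returning to the start.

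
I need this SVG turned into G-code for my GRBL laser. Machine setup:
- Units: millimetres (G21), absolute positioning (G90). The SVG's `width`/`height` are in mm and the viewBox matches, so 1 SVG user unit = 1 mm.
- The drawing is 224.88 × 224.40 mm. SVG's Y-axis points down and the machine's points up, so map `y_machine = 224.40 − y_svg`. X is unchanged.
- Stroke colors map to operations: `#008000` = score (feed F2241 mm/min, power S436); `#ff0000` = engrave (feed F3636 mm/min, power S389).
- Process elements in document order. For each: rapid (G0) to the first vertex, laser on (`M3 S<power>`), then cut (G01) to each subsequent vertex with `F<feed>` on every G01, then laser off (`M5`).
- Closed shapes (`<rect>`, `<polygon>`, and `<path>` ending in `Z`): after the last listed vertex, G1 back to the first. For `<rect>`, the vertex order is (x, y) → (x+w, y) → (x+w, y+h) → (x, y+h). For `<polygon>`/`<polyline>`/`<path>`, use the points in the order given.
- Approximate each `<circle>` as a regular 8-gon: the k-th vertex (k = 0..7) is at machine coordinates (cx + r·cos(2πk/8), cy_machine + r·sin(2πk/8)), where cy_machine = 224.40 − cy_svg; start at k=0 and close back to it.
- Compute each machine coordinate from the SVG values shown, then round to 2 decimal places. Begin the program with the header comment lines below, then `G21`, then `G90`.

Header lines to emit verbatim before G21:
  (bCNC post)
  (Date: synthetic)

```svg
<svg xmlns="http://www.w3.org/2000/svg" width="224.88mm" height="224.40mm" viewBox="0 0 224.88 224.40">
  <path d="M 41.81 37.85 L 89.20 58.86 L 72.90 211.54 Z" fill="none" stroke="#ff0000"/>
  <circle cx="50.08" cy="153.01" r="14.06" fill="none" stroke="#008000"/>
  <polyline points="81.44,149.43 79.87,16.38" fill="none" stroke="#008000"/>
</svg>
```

(bCNC post)
(Date: synthetic)
G21
G90
G0 X41.81 Y186.55
M3 S389
G01 X89.20 Y165.54 F3636
G01 X72.90 Y12.86 F3636
G01 X41.81 Y186.55 F3636
M5
G0 X64.14 Y71.39
M3 S436
G01 X60.02 Y81.33 F2241
G01 X50.08 Y85.45 F2241
G01 X40.14 Y81.33 F2241
G01 X36.02 Y71.39 F2241
G01 X40.14 Y61.45 F2241
G01 X50.08 Y57.33 F2241
G01 X60.02 Y61.45 F2241
G01 X64.14 Y71.39 F2241
M5
G0 X81.44 Y74.97
M3 S436
G01 X79.87 Y208.02 F2241
M5

1 u = 1 mm; y_m = 224.40 − y.

[1] `<path>` closed polygon, #ff0000→engrave S389 F3636: (41.81,186.55) → (89.20,165.54) → (72.90,12.86) → (41.81,186.55) (closed)

[2] `<circle>` circle, #008000→score S436 F2241: (64.14,71.39) → (60.02,81.33) → (50.08,85.45) → (40.14,81.33) → (36.02,71.39) → (40.14,61.45) → (50.08,57.33) → (60.02,61.45) → (64.14,71.39) (closed)

[3] `<polyline>` line segment, #008000→score S436 F2241: (81.44,74.97) → (79.87,208.02)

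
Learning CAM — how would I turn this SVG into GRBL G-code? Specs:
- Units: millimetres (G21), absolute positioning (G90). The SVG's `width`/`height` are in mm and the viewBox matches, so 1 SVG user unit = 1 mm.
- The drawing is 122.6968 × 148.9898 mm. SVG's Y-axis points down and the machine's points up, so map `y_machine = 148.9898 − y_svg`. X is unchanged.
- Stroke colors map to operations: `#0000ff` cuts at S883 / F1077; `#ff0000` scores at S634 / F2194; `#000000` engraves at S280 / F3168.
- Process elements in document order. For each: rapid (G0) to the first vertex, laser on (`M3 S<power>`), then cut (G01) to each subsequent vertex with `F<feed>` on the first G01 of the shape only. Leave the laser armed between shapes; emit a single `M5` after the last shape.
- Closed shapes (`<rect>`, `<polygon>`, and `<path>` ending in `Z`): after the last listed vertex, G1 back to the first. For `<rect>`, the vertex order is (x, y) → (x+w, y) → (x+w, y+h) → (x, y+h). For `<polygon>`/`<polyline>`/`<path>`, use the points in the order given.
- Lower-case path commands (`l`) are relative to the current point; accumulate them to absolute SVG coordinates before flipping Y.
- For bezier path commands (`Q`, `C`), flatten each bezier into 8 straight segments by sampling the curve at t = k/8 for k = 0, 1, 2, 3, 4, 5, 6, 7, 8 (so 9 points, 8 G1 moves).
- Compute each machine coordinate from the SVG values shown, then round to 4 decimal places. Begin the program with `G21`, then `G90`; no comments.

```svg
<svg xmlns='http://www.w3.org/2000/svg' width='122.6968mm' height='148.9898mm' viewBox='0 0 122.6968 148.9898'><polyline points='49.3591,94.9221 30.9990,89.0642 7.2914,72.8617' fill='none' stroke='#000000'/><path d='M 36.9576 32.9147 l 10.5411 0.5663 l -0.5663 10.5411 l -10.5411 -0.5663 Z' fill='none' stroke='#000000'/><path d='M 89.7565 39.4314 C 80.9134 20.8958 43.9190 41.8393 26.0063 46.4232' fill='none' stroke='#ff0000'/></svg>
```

viewBox `0 0 122.6968 148.9898` with mm width/height → 1 unit = 1 mm. Flip: y_m = 148.9898 − y_svg.

**Shape 1** — `<polyline>` open polyline, stroke `#000000` → engrave (S280, F3168). Machine vertices: (49.3591,54.0677) → (30.9990,59.9256) → (7.2914,76.1281). Open path.

**Shape 2** — `<path>` regular polygon, stroke `#000000` → engrave (S280, F3168). Machine vertices: (36.9576,116.0751) → (47.4987,115.5088) → (46.9324,104.9677) → (36.3913,105.5340) → (36.9576,116.0751). Closed: final G1 returns to the first vertex.

**Shape 3** — `<path>` cubic bezier, stroke `#ff0000` → score (S634, F2194). Control points (SVG): P0=(89.7565,39.4314), P1=(80.9134,20.8958), P2=(43.9190,41.8393), P3=(26.0063,46.4232); sampled at t=k/8. Machine vertices: (89.7565,109.5584) → (85.2130,114.7677) → (78.5838,116.9302) → (70.4225,116.7003) → (61.2825,114.7323) → (51.7174,111.6806) → (42.2806,108.1995) → (33.5258,104.9434) → (26.0063,102.5666). Open path.

G21
G90
G0 X49.3591 Y54.0677
M3 S280
G01 X30.9990 Y59.9256 F3168
G01 X7.2914 Y76.1281
G0 X36.9576 Y116.0751
M3 S280
G01 X47.4987 Y115.5088 F3168
G01 X46.9324 Y104.9677
G01 X36.3913 Y105.5340
G01 X36.9576 Y116.0751
G0 X89.7565 Y109.5584
M3 S634
G01 X85.2130 Y114.7677 F2194
G01 X78.5838 Y116.9302
G01 X70.4225 Y116.7003
G01 X61.2825 Y114.7323
G01 X51.7174 Y111.6806
G01 X42.2806 Y108.1995
G01 X33.5258 Y104.9434
G01 X26.0063 Y102.5666
M5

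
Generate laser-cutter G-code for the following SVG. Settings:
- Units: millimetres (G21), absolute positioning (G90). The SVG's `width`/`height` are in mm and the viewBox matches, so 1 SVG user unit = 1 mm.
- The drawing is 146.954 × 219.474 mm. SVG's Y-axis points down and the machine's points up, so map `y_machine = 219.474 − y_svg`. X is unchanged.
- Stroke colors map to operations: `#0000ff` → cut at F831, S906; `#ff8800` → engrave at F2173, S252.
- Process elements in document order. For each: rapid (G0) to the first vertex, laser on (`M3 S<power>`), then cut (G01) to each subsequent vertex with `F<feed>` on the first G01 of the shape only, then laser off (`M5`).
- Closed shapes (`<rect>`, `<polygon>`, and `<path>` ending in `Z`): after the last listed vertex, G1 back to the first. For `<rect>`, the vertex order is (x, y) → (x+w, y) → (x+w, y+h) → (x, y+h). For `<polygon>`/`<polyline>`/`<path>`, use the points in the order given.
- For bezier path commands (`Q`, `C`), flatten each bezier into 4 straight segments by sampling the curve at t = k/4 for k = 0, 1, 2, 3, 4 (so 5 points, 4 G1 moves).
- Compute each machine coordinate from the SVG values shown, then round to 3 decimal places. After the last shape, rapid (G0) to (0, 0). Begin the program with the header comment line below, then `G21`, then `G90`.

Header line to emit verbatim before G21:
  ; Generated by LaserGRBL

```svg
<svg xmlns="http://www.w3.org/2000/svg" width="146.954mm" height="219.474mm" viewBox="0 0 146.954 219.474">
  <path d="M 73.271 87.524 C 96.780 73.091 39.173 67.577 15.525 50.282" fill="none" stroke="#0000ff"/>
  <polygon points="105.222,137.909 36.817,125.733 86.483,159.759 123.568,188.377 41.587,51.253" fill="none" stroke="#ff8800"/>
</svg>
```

; Generated by LaserGRBL
G21
G90
G0 X73.271 Y131.950
M3 S906
G01 X77.492 Y141.426 F831
G01 X62.082 Y149.498
G01 X37.830 Y158.106
G01 X15.525 Y169.192
M5
G0 X105.222 Y81.565
M3 S252
G01 X36.817 Y93.741 F2173
G01 X86.483 Y59.715
G01 X123.568 Y31.097
G01 X41.587 Y168.221
G01 X105.222 Y81.565
M5
G0 X0.000 Y0.000

1 u = 1 mm; y_m = 219.474 − y.

[1] `<path>` cubic bezier, #0000ff→cut S906 F831: (73.271,131.950) → (77.492,141.426) → (62.082,149.498) → (37.830,158.106) → (15.525,169.192)

[2] `<polygon>` closed polygon, #ff8800→engrave S252 F2173: (105.222,81.565) → (36.817,93.741) → (86.483,59.715) → (123.568,31.097) → (41.587,168.221) → (105.222,81.565) (closed)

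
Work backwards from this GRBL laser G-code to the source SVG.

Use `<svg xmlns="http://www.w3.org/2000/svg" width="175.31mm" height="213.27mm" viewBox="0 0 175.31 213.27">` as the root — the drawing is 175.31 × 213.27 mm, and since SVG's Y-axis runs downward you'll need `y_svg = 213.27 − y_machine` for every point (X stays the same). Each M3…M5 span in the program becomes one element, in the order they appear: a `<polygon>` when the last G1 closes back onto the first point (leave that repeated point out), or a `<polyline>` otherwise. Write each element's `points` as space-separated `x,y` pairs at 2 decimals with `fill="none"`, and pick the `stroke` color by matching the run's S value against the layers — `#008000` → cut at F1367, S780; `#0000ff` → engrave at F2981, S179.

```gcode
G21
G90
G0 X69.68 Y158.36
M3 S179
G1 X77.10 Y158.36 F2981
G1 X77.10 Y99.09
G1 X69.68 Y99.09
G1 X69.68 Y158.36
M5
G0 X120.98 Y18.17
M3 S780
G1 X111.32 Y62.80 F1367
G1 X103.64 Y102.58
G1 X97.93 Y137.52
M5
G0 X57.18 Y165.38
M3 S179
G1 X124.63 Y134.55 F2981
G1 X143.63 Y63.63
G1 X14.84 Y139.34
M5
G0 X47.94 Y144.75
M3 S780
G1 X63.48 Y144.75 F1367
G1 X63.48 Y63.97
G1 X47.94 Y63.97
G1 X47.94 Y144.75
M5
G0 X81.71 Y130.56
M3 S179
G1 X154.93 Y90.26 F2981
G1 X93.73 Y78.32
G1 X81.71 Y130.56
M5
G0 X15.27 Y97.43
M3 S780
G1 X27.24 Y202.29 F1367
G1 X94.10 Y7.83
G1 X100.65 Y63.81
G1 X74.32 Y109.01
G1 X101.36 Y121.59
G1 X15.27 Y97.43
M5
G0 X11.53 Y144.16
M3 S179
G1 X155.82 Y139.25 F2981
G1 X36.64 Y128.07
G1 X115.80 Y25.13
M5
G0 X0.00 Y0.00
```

<svg xmlns="http://www.w3.org/2000/svg" width="175.31mm" height="213.27mm" viewBox="0 0 175.31 213.27">
  <polygon points="69.68,54.91 77.10,54.91 77.10,114.18 69.68,114.18" fill="none" stroke="#0000ff"/>
  <polyline points="120.98,195.10 111.32,150.47 103.64,110.69 97.93,75.75" fill="none" stroke="#008000"/>
  <polyline points="57.18,47.89 124.63,78.72 143.63,149.64 14.84,73.93" fill="none" stroke="#0000ff"/>
  <polygon points="47.94,68.52 63.48,68.52 63.48,149.30 47.94,149.30" fill="none" stroke="#008000"/>
  <polygon points="81.71,82.71 154.93,123.01 93.73,134.95" fill="none" stroke="#0000ff"/>
  <polygon points="15.27,115.84 27.24,10.98 94.10,205.44 100.65,149.46 74.32,104.26 101.36,91.68" fill="none" stroke="#008000"/>
  <polyline points="11.53,69.11 155.82,74.02 36.64,85.20 115.80,188.14" fill="none" stroke="#0000ff"/>
</svg>

Each laser-on run becomes one SVG element. Flip Y back into SVG space with y_svg = 213.27 − y_machine.

Run 1: power S179 maps to stroke `#0000ff` (engrave). The run returns to its start, so emit a `<polygon>` with points (Y-flipped): 69.68,54.91 77.10,54.91 77.10,114.18 69.68,114.18.

Run 2: the run's S780 means `#008000` (cut). The run is open, so emit a `<polyline>` with points (Y-flipped): 120.98,195.10 111.32,150.47 103.64,110.69 97.93,75.75.

Run 3: S179 ⇒ engrave layer `#0000ff`. The run is open, so emit a `<polyline>` with points (Y-flipped): 57.18,47.89 124.63,78.72 143.63,149.64 14.84,73.93.

Run 4: power S780 maps to stroke `#008000` (cut). The run returns to its start, so emit a `<polygon>` with points (Y-flipped): 47.94,68.52 63.48,68.52 63.48,149.30 47.94,149.30.

Run 5: S179 ⇒ engrave layer `#0000ff`. The run returns to its start, so emit a `<polygon>` with points (Y-flipped): 81.71,82.71 154.93,123.01 93.73,134.95.

Run 6: power S780 maps to stroke `#008000` (cut). The run returns to its start, so emit a `<polygon>` with points (Y-flipped): 15.27,115.84 27.24,10.98 94.10,205.44 100.65,149.46 74.32,104.26 101.36,91.68.

Run 7: power S179 maps to stroke `#0000ff` (engrave). The run is open, so emit a `<polyline>` with points (Y-flipped): 11.53,69.11 155.82,74.02 36.64,85.20 115.80,188.14.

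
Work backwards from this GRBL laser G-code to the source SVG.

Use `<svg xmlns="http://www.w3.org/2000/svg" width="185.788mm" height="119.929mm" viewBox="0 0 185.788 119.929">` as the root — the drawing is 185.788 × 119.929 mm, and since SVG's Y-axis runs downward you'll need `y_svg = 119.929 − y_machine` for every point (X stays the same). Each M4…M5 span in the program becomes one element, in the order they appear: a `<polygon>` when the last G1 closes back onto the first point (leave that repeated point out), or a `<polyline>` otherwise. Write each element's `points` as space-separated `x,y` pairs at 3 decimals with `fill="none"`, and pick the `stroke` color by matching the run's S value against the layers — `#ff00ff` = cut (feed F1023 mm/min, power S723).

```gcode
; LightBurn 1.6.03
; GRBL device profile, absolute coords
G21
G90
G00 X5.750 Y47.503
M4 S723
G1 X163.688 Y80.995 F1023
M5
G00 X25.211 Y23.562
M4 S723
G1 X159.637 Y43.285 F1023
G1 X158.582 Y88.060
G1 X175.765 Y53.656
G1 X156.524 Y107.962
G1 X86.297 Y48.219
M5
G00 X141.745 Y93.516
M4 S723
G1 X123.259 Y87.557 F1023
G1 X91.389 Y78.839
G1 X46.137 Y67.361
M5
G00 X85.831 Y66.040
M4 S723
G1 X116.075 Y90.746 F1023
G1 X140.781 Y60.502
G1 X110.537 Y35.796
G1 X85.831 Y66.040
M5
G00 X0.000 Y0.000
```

<svg xmlns="http://www.w3.org/2000/svg" width="185.788mm" height="119.929mm" viewBox="0 0 185.788 119.929">
  <polyline points="5.750,72.426 163.688,38.934" fill="none" stroke="#ff00ff"/>
  <polyline points="25.211,96.367 159.637,76.644 158.582,31.869 175.765,66.273 156.524,11.967 86.297,71.710" fill="none" stroke="#ff00ff"/>
  <polyline points="141.745,26.413 123.259,32.372 91.389,41.090 46.137,52.568" fill="none" stroke="#ff00ff"/>
  <polygon points="85.831,53.889 116.075,29.183 140.781,59.427 110.537,84.133" fill="none" stroke="#ff00ff"/>
</svg>

Each laser-on run becomes one SVG element. Flip Y back into SVG space with y_svg = 119.929 − y_machine. Every run uses S723, so all elements get stroke `#ff00ff` (cut).

Run 1: The run is open, so emit a `<polyline>` with points (Y-flipped): 5.750,72.426 163.688,38.934.

Run 2: The run is open, so emit a `<polyline>` with points (Y-flipped): 25.211,96.367 159.637,76.644 158.582,31.869 175.765,66.273 156.524,11.967 86.297,71.710.

Run 3: The run is open, so emit a `<polyline>` with points (Y-flipped): 141.745,26.413 123.259,32.372 91.389,41.090 46.137,52.568.

Run 4: The run returns to its start, so emit a `<polygon>` with points (Y-flipped): 85.831,53.889 116.075,29.183 140.781,59.427 110.537,84.133.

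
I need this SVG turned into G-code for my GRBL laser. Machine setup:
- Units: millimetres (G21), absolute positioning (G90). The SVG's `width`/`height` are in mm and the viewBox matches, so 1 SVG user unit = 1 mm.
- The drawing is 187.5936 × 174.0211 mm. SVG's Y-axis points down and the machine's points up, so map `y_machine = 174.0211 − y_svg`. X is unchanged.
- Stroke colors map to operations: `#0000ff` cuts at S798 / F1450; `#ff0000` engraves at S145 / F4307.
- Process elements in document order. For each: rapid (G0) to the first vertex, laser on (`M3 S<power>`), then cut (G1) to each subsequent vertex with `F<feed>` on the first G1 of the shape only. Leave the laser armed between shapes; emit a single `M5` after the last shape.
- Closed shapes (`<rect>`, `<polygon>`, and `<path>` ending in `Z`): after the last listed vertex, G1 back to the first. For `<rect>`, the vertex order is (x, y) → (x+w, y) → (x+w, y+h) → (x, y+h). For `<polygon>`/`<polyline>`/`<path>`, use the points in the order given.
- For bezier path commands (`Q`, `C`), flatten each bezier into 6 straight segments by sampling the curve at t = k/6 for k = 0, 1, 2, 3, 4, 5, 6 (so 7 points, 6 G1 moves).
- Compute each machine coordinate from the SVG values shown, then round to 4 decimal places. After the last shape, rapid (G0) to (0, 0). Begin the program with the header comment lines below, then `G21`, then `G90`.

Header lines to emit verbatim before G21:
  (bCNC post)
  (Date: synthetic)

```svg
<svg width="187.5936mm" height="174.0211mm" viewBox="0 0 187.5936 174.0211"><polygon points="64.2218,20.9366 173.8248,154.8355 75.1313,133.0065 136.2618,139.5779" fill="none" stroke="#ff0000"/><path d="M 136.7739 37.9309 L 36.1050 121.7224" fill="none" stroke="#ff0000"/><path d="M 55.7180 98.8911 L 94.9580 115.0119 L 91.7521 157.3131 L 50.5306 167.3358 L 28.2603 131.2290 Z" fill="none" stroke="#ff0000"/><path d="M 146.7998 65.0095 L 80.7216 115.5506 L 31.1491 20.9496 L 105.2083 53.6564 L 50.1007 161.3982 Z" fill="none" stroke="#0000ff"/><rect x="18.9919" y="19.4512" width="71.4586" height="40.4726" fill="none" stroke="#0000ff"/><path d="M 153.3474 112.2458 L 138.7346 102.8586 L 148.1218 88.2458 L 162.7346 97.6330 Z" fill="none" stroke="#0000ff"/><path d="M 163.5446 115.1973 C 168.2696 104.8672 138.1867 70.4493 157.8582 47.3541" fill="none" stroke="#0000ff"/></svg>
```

viewBox `0 0 187.5936 174.0211` with mm width/height → 1 unit = 1 mm. Flip: y_m = 174.0211 − y_svg.

**Shape 1** — `<polygon>` closed polygon, stroke `#ff0000` → engrave (S145, F4307). Machine vertices: (64.2218,153.0845) → (173.8248,19.1856) → (75.1313,41.0146) → (136.2618,34.4432) → (64.2218,153.0845). Closed: final G1 returns to the first vertex.

**Shape 2** — `<path>` line segment, stroke `#ff0000` → engrave (S145, F4307). Machine vertices: (136.7739,136.0902) → (36.1050,52.2987). Open path.

**Shape 3** — `<path>` regular polygon, stroke `#ff0000` → engrave (S145, F4307). Machine vertices: (55.7180,75.1300) → (94.9580,59.0092) → (91.7521,16.7080) → (50.5306,6.6853) → (28.2603,42.7921) → (55.7180,75.1300). Closed: final G1 returns to the first vertex.

**Shape 4** — `<path>` closed polygon, stroke `#0000ff` → cut (S798, F1450). Machine vertices: (146.7998,109.0116) → (80.7216,58.4705) → (31.1491,153.0715) → (105.2083,120.3647) → (50.1007,12.6229) → (146.7998,109.0116). Closed: final G1 returns to the first vertex.

**Shape 5** — `<rect>` rectangle, stroke `#0000ff` → cut (S798, F1450). Machine vertices: (18.9919,154.5699) → (90.4505,154.5699) → (90.4505,114.0973) → (18.9919,114.0973) → (18.9919,154.5699). Closed: final G1 returns to the first vertex.

**Shape 6** — `<path>` regular polygon, stroke `#0000ff` → cut (S798, F1450). Machine vertices: (153.3474,61.7753) → (138.7346,71.1625) → (148.1218,85.7753) → (162.7346,76.3881) → (153.3474,61.7753). Closed: final G1 returns to the first vertex.

**Shape 7** — `<path>` cubic bezier, stroke `#0000ff` → cut (S798, F1450). Control points (SVG): P0=(163.5446,115.1973), P1=(168.2696,104.8672), P2=(138.1867,70.4493), P3=(157.8582,47.3541); sampled at t=k/6. Machine vertices: (163.5446,58.8238) → (163.3979,65.8322) → (159.7989,75.8717) → (155.0965,87.9585) → (151.6396,101.1091) → (151.7772,114.3398) → (157.8582,126.6670). Open path.

(bCNC post)
(Date: synthetic)
G21
G90
G0 X64.2218 Y153.0845
M3 S145
G1 X173.8248 Y19.1856 F4307
G1 X75.1313 Y41.0146
G1 X136.2618 Y34.4432
G1 X64.2218 Y153.0845
G0 X136.7739 Y136.0902
M3 S145
G1 X36.1050 Y52.2987 F4307
G0 X55.7180 Y75.1300
M3 S145
G1 X94.9580 Y59.0092 F4307
G1 X91.7521 Y16.7080
G1 X50.5306 Y6.6853
G1 X28.2603 Y42.7921
G1 X55.7180 Y75.1300
G0 X146.7998 Y109.0116
M3 S798
G1 X80.7216 Y58.4705 F1450
G1 X31.1491 Y153.0715
G1 X105.2083 Y120.3647
G1 X50.1007 Y12.6229
G1 X146.7998 Y109.0116
G0 X18.9919 Y154.5699
M3 S798
G1 X90.4505 Y154.5699 F1450
G1 X90.4505 Y114.0973
G1 X18.9919 Y114.0973
G1 X18.9919 Y154.5699
G0 X153.3474 Y61.7753
M3 S798
G1 X138.7346 Y71.1625 F1450
G1 X148.1218 Y85.7753
G1 X162.7346 Y76.3881
G1 X153.3474 Y61.7753
G0 X163.5446 Y58.8238
M3 S798
G1 X163.3979 Y65.8322 F1450
G1 X159.7989 Y75.8717
G1 X155.0965 Y87.9585
G1 X151.6396 Y101.1091
G1 X151.7772 Y114.3398
G1 X157.8582 Y126.6670
M5
G0 X0.0000 Y0.0000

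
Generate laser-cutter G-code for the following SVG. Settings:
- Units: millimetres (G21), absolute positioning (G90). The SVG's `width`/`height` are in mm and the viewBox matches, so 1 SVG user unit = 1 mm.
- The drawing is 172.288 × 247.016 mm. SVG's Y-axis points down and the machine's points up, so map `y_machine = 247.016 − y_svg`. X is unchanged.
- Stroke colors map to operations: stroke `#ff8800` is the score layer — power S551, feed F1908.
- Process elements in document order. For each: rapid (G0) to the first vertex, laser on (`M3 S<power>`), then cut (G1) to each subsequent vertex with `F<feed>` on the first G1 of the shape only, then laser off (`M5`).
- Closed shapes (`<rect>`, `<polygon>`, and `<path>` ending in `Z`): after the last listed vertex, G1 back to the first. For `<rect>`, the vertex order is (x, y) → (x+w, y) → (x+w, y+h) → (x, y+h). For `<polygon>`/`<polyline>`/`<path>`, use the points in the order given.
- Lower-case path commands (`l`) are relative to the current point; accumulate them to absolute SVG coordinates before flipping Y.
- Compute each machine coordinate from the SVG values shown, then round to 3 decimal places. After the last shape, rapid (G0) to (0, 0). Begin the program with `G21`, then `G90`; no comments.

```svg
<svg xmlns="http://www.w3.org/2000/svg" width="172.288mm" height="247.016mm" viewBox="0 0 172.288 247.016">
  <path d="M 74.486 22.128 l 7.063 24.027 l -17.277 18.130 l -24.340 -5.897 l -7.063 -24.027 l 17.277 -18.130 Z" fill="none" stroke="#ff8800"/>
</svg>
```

Since the viewBox matches the mm dimensions, user units are millimetres directly. The only transform is the Y-flip y_m = 247.016 − y_svg.

Shape 1 is a regular polygon drawn with `<path>`. Its stroke #ff8800 means score at S551, F1908. After flipping Y the toolpath is (74.486,224.888) → (81.549,200.861) → (64.272,182.731) → (39.932,188.628) → (32.869,212.655) → (50.146,230.785) → (74.486,224.888), returning to the start.

G21
G90
G0 X74.486 Y224.888
M3 S551
G1 X81.549 Y200.861 F1908
G1 X64.272 Y182.731
G1 X39.932 Y188.628
G1 X32.869 Y212.655
G1 X50.146 Y230.785
G1 X74.486 Y224.888
M5
G0 X0.000 Y0.000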